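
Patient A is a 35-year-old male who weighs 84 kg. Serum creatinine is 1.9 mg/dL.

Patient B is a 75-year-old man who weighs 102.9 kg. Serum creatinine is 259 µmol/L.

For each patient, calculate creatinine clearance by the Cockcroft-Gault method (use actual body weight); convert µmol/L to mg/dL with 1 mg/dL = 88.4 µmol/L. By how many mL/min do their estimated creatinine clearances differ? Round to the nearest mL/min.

33 mL/min

Patient A: CrCl = (140 − 35) × 84 / (72 × 1.9) = 8820.0 / 136.80 ≈ 64.5 mL/min
Patient B: SCr = 259 / 88.4 = 2.93 mg/dL
Patient B: CrCl = (140 − 75) × 102.9 / (72 × 2.93) = 6688.5 / 210.96 ≈ 31.7 mL/min
|64.5 − 31.7| = 32.8 mL/min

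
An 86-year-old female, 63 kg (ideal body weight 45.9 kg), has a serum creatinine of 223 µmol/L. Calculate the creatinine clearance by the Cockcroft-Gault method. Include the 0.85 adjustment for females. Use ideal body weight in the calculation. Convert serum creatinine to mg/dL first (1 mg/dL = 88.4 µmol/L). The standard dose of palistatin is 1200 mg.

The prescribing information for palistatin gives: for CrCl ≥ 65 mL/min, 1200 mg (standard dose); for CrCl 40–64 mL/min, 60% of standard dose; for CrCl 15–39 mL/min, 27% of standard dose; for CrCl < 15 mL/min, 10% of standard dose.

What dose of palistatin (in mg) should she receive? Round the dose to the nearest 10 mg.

SCr = 223 / 88.4 = 2.523 mg/dL
CrCl = (140 − 86) × 45.9 / (72 × 2.523) × 0.85 = 2478.6 / 181.66 × 0.85 ≈ 11.6 mL/min
CrCl ≈ 12 mL/min → bracket < 15 mL/min.
10% of 1200 mg = 120 mg

120 mg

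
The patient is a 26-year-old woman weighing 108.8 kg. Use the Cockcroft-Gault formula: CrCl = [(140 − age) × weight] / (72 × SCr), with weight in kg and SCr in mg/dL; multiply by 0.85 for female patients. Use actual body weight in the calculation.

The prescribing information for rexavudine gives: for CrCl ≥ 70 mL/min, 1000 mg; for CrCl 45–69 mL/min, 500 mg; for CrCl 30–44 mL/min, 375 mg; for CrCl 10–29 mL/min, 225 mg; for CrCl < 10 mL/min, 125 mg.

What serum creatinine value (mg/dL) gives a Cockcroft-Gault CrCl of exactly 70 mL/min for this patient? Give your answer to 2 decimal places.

Standard dose requires CrCl ≥ 70 mL/min.
Set (140 − 26) × 108.8 × 0.85 / (72 × SCr) = 70
SCr = (140 − 26) × 108.8 × 0.85 / (72 × 70) = 2.092 mg/dL

2.09 mg/dL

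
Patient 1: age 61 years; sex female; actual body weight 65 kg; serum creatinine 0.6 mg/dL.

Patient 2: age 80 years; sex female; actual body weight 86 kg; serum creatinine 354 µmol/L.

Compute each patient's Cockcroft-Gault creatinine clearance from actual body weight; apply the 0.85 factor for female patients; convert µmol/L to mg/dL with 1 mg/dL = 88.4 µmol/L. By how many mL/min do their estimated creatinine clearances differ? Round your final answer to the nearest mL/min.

86 mL/min

Patient 1: CrCl = (140 − 61) × 65 / (72 × 0.6) × 0.85 = 5135.0 / 43.20 × 0.85 ≈ 101.0 mL/min
Patient 2: SCr = 354 / 88.4 = 4.005 mg/dL
Patient 2: CrCl = (140 − 80) × 86 / (72 × 4.005) × 0.85 = 5160.0 / 288.36 × 0.85 ≈ 15.2 mL/min
|101.0 − 15.2| = 85.8 mL/min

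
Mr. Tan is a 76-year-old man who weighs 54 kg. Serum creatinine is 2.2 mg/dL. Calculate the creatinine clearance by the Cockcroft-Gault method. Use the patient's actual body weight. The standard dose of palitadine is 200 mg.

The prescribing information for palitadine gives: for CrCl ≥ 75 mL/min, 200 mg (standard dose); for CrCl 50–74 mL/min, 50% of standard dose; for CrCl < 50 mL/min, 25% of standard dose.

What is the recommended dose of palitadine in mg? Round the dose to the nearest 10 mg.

CrCl = (140 − 76) × 54 / (72 × 2.2) = 3456.0 / 158.40 ≈ 21.8 mL/min
CrCl ≈ 22 mL/min → bracket < 50 mL/min.
25% of 200 mg = 50 mg

50 mg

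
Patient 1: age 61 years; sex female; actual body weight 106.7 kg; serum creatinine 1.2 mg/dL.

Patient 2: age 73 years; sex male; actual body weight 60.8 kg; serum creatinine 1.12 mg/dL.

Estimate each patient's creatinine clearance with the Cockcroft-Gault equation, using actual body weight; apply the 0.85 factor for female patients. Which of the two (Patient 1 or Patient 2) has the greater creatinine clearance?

Patient 1

Patient 1: CrCl = (140 − 61) × 106.7 / (72 × 1.2) × 0.85 = 8429.3 / 86.40 × 0.85 ≈ 82.9 mL/min
Patient 2: CrCl = (140 − 73) × 60.8 / (72 × 1.12) = 4073.6 / 80.64 ≈ 50.5 mL/min
82.9 vs 50.5 mL/min → Patient 1 is higher.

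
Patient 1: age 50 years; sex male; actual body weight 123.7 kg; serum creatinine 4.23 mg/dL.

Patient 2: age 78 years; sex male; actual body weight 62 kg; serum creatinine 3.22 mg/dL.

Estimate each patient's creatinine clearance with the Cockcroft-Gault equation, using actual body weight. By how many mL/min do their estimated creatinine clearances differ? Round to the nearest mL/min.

20 mL/min

Patient 1: CrCl = (140 − 50) × 123.7 / (72 × 4.23) = 11133.0 / 304.56 ≈ 36.6 mL/min
Patient 2: CrCl = (140 − 78) × 62 / (72 × 3.22) = 3844.0 / 231.84 ≈ 16.6 mL/min
|36.6 − 16.6| = 20.0 mL/min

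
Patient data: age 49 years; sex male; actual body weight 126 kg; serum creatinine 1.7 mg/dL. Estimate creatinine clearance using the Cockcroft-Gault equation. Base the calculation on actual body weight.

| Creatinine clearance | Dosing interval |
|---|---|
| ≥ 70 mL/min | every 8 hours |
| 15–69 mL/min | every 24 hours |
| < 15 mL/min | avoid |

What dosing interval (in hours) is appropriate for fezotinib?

every 8 hours

CrCl = (140 − 49) × 126 / (72 × 1.7) = 11466.0 / 122.40 ≈ 93.7 mL/min
CrCl ≈ 94 mL/min → bracket ≥ 70 mL/min → every 8 hours.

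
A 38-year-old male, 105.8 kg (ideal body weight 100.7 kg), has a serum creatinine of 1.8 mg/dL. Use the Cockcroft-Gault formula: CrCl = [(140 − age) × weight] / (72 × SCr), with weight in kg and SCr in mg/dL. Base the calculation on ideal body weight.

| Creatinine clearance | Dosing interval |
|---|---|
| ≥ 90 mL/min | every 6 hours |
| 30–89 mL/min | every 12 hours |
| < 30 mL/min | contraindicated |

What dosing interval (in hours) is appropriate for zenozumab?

every 12 hours

CrCl = (140 − 38) × 100.7 / (72 × 1.8) = 10271.4 / 129.60 ≈ 79.3 mL/min
CrCl ≈ 79 mL/min → bracket 30–89 mL/min → every 12 hours.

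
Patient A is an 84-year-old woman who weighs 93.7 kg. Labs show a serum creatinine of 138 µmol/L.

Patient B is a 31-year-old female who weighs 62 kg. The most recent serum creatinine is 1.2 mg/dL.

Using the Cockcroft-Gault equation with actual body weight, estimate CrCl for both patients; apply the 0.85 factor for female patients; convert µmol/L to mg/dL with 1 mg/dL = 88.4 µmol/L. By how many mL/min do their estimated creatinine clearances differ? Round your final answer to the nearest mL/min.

27 mL/min

Patient A: SCr = 138 / 88.4 = 1.561 mg/dL
Patient A: CrCl = (140 − 84) × 93.7 / (72 × 1.561) × 0.85 = 5247.2 / 112.39 × 0.85 ≈ 39.7 mL/min
Patient B: CrCl = (140 − 31) × 62 / (72 × 1.2) × 0.85 = 6758.0 / 86.40 × 0.85 ≈ 66.5 mL/min
|39.7 − 66.5| = 26.8 mL/min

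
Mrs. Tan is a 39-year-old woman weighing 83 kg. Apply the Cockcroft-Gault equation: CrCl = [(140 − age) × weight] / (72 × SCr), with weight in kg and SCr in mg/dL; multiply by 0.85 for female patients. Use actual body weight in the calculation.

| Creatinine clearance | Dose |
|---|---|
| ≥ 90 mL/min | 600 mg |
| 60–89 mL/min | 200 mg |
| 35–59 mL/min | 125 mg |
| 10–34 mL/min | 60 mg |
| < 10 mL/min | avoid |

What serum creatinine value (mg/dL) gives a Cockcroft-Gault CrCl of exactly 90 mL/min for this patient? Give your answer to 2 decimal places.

1.10 mg/dL

Standard dose requires CrCl ≥ 90 mL/min.
Set (140 − 39) × 83 × 0.85 / (72 × SCr) = 90
SCr = (140 − 39) × 83 × 0.85 / (72 × 90) = 1.100 mg/dL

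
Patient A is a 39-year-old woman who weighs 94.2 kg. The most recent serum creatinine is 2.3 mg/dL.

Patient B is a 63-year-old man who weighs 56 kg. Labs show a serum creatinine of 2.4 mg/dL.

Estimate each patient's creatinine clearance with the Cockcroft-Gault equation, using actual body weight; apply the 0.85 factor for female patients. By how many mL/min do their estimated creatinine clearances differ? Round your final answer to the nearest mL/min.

24 mL/min

Patient A: CrCl = (140 − 39) × 94.2 / (72 × 2.3) × 0.85 = 9514.2 / 165.60 × 0.85 ≈ 48.8 mL/min
Patient B: CrCl = (140 − 63) × 56 / (72 × 2.4) = 4312.0 / 172.80 ≈ 25.0 mL/min
|48.8 − 25.0| = 23.8 mL/min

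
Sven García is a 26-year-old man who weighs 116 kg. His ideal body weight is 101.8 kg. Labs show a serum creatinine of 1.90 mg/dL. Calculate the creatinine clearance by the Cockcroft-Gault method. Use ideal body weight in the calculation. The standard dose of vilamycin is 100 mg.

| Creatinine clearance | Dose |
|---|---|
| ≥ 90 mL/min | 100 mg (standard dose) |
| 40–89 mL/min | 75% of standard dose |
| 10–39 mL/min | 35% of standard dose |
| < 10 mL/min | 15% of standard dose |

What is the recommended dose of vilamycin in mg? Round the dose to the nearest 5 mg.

CrCl = (140 − 26) × 101.8 / (72 × 1.9) = 11605.2 / 136.80 ≈ 84.8 mL/min
CrCl ≈ 85 mL/min → bracket 40–89 mL/min.
75% of 100 mg = 75 mg

75 mg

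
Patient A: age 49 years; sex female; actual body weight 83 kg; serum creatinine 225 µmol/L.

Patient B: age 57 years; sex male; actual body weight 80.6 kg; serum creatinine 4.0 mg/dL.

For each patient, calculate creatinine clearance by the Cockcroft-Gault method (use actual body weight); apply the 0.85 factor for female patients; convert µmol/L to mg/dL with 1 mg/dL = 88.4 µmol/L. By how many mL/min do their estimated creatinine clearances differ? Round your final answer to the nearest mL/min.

Patient A: SCr = 225 / 88.4 = 2.545 mg/dL
Patient A: CrCl = (140 − 49) × 83 / (72 × 2.545) × 0.85 = 7553.0 / 183.24 × 0.85 ≈ 35.0 mL/min
Patient B: CrCl = (140 − 57) × 80.6 / (72 × 4) = 6689.8 / 288.00 ≈ 23.2 mL/min
|35.0 − 23.2| = 11.8 mL/min

12 mL/min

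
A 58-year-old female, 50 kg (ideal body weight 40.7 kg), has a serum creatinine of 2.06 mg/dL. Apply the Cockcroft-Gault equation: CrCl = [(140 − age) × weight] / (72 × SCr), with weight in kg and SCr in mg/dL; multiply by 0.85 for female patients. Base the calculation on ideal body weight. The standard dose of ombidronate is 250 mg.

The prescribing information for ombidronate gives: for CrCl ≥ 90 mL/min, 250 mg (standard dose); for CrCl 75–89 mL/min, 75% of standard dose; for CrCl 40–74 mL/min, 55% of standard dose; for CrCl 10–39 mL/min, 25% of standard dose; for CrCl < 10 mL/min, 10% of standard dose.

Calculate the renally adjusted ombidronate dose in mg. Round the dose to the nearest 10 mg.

60 mg

CrCl = (140 − 58) × 40.7 / (72 × 2.06) × 0.85 = 3337.4 / 148.32 × 0.85 ≈ 19.1 mL/min
CrCl ≈ 19 mL/min → bracket 10–39 mL/min.
25% of 250 mg = 62.5 mg → 60 mg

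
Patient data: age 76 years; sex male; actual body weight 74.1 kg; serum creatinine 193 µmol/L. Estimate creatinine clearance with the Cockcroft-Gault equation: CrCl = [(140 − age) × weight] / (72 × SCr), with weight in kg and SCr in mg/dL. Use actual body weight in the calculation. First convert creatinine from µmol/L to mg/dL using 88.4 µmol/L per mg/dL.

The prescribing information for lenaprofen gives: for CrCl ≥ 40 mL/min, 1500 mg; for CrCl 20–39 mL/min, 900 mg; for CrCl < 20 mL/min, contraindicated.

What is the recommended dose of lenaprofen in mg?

SCr = 193 / 88.4 = 2.183 mg/dL
CrCl = (140 − 76) × 74.1 / (72 × 2.183) = 4742.4 / 157.18 ≈ 30.2 mL/min
CrCl ≈ 30 mL/min → bracket 20–39 mL/min.
Dose for this bracket: 900 mg.

900 mg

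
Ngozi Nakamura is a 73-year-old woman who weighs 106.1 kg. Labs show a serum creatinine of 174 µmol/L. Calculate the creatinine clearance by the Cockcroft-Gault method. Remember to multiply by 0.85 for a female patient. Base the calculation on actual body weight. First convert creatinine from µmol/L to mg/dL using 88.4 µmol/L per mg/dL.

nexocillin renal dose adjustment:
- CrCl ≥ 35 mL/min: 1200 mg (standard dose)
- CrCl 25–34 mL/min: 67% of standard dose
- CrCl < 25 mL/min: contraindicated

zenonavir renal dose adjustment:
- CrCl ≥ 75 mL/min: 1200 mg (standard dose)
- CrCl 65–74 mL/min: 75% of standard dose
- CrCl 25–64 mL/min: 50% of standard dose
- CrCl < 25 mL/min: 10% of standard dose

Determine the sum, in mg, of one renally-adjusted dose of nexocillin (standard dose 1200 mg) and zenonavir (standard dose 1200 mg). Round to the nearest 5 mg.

1800 mg

SCr = 174 / 88.4 = 1.968 mg/dL
CrCl = (140 − 73) × 106.1 / (72 × 1.968) × 0.85 = 7108.7 / 141.70 × 0.85 ≈ 42.6 mL/min
CrCl ≈ 43 mL/min.
nexocillin: ≥ 35 mL/min → 100% of 1200 mg = 1200 mg.
zenonavir: 25–64 mL/min → 50% of 1200 mg = 600 mg.
Total = 1200 + 600 = 1800 mg.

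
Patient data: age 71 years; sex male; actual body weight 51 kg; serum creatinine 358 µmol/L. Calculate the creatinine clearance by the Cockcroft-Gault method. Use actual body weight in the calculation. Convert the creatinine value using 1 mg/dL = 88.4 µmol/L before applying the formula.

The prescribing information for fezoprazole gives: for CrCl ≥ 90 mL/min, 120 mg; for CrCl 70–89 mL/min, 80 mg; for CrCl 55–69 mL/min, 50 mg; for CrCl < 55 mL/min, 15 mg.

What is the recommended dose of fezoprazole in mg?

SCr = 358 / 88.4 = 4.05 mg/dL
CrCl = (140 − 71) × 51 / (72 × 4.05) = 3519.0 / 291.60 ≈ 12.1 mL/min
CrCl ≈ 12 mL/min → bracket < 55 mL/min.
Dose for this bracket: 15 mg.

15 mg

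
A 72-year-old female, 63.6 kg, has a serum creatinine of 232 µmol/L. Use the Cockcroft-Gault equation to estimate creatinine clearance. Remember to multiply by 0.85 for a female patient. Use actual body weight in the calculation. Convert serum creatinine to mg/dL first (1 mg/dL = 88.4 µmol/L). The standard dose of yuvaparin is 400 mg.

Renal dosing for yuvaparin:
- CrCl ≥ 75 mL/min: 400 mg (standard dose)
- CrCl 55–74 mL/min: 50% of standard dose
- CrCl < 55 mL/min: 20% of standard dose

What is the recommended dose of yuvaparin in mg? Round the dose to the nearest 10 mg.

80 mg

SCr = 232 / 88.4 = 2.624 mg/dL
CrCl = (140 − 72) × 63.6 / (72 × 2.624) × 0.85 = 4324.8 / 188.93 × 0.85 ≈ 19.5 mL/min
CrCl ≈ 19 mL/min → bracket < 55 mL/min.
20% of 400 mg = 80 mg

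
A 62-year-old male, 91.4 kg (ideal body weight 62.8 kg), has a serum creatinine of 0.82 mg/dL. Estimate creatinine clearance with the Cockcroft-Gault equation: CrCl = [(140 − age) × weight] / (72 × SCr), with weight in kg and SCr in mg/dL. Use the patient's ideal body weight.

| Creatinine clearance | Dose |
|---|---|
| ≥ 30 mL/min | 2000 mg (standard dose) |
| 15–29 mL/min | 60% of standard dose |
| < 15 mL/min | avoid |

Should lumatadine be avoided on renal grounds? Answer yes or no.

no

CrCl = (140 − 62) × 62.8 / (72 × 0.82) = 4898.4 / 59.04 ≈ 83.0 mL/min
CrCl ≈ 83 mL/min, which is ≥ 15 mL/min.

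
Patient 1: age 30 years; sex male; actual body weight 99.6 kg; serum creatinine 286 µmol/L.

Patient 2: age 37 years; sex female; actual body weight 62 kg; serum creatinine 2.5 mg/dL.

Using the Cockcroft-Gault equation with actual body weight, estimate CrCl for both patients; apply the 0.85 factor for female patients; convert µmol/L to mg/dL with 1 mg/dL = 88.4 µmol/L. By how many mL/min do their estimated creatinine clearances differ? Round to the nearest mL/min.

Patient 1: SCr = 286 / 88.4 = 3.235 mg/dL
Patient 1: CrCl = (140 − 30) × 99.6 / (72 × 3.235) = 10956.0 / 232.92 ≈ 47.0 mL/min
Patient 2: CrCl = (140 − 37) × 62 / (72 × 2.5) × 0.85 = 6386.0 / 180.00 × 0.85 ≈ 30.2 mL/min
|47.0 − 30.2| = 16.8 mL/min

17 mL/min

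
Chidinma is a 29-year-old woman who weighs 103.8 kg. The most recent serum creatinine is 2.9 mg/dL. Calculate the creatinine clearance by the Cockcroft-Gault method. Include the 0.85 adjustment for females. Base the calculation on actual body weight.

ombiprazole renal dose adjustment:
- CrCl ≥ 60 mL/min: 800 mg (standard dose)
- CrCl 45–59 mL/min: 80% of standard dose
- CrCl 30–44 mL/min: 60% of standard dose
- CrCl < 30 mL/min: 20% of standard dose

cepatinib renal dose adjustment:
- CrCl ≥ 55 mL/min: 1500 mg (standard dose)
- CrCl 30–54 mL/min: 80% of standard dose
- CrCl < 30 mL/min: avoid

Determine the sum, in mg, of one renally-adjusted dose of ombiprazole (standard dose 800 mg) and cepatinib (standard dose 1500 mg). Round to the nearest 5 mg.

CrCl = (140 − 29) × 103.8 / (72 × 2.9) × 0.85 = 11521.8 / 208.80 × 0.85 ≈ 46.9 mL/min
CrCl ≈ 47 mL/min.
ombiprazole: 45–59 mL/min → 80% of 800 mg = 640 mg.
cepatinib: 30–54 mL/min → 80% of 1500 mg = 1200 mg.
Total = 640 + 1200 = 1840 mg.

1840 mg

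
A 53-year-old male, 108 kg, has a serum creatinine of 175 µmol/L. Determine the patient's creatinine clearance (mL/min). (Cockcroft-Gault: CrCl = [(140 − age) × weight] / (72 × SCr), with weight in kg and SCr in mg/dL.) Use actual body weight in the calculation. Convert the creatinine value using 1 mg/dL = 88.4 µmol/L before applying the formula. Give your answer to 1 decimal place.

65.9 mL/min

SCr = 175 / 88.4 = 1.98 mg/dL
CrCl = (140 − 53) × 108 / (72 × 1.98) = 9396.0 / 142.56 ≈ 65.9 mL/min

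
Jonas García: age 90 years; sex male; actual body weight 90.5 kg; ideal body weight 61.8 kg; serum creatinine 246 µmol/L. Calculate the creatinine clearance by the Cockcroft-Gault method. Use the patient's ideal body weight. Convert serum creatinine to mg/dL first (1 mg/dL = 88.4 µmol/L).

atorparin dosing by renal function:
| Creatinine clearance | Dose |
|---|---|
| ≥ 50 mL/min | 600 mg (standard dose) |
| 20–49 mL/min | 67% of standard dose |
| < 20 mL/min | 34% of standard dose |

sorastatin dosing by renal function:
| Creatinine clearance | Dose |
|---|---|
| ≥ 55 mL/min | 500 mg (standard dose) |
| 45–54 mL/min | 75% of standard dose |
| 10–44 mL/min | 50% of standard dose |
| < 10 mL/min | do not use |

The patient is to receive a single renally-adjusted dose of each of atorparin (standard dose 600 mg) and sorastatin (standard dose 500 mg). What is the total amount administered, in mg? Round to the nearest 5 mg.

455 mg

SCr = 246 / 88.4 = 2.783 mg/dL
CrCl = (140 − 90) × 61.8 / (72 × 2.783) = 3090.0 / 200.38 ≈ 15.4 mL/min
CrCl ≈ 15 mL/min.
atorparin: < 20 mL/min → 34% of 600 mg = 204 mg.
sorastatin: 10–44 mL/min → 50% of 500 mg = 250 mg.
Total = 204 + 250 = 454 mg.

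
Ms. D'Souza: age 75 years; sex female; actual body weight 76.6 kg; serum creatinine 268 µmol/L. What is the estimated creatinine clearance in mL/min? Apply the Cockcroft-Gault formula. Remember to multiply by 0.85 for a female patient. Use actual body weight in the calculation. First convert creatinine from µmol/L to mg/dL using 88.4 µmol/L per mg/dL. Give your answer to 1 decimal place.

19.4 mL/min

SCr = 268 / 88.4 = 3.032 mg/dL
CrCl = (140 − 75) × 76.6 / (72 × 3.032) × 0.85 = 4979.0 / 218.30 × 0.85 ≈ 19.4 mL/min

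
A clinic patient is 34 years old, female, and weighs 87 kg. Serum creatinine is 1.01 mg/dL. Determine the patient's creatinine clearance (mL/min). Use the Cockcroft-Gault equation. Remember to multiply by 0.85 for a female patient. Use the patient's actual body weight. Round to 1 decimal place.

107.8 mL/min

CrCl = (140 − 34) × 87 / (72 × 1.01) × 0.85 = 9222.0 / 72.72 × 0.85 ≈ 107.8 mL/min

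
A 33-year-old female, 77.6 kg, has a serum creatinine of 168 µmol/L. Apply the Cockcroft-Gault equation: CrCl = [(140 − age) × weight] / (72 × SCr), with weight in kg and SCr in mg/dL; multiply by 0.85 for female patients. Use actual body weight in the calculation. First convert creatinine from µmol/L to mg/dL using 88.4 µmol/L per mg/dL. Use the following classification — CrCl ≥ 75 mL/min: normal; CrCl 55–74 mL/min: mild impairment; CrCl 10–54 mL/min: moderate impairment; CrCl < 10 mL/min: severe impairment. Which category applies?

SCr = 168 / 88.4 = 1.9 mg/dL
CrCl = (140 − 33) × 77.6 / (72 × 1.9) × 0.85 = 8303.2 / 136.80 × 0.85 ≈ 51.6 mL/min
52 mL/min falls in the 'moderate impairment' range.

moderate impairment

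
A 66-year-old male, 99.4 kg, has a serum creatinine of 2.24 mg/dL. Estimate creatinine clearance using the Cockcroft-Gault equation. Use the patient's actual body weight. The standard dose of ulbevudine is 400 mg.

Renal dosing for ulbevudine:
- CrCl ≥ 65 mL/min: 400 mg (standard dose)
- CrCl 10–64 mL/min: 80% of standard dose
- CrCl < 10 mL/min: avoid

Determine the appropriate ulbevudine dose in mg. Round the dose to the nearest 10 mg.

CrCl = (140 − 66) × 99.4 / (72 × 2.24) = 7355.6 / 161.28 ≈ 45.6 mL/min
CrCl ≈ 46 mL/min → bracket 10–64 mL/min.
80% of 400 mg = 320 mg

320 mg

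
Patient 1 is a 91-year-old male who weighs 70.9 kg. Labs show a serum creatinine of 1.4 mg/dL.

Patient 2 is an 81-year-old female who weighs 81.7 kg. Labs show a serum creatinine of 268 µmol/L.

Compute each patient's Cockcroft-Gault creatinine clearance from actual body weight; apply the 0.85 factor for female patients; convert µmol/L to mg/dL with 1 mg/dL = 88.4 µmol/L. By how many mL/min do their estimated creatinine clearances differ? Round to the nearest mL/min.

16 mL/min

Patient 1: CrCl = (140 − 91) × 70.9 / (72 × 1.4) = 3474.1 / 100.80 ≈ 34.5 mL/min
Patient 2: SCr = 268 / 88.4 = 3.032 mg/dL
Patient 2: CrCl = (140 − 81) × 81.7 / (72 × 3.032) × 0.85 = 4820.3 / 218.30 × 0.85 ≈ 18.8 mL/min
|34.5 − 18.8| = 15.7 mL/min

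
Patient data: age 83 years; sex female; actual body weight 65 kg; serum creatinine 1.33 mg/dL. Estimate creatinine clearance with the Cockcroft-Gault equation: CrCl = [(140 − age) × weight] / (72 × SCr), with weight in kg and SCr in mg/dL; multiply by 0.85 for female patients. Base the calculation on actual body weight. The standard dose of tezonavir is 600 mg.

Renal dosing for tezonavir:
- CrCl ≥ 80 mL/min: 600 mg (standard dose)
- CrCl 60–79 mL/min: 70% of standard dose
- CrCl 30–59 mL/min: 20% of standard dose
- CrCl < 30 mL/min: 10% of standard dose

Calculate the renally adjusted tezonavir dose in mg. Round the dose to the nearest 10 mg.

120 mg

CrCl = (140 − 83) × 65 / (72 × 1.33) × 0.85 = 3705.0 / 95.76 × 0.85 ≈ 32.9 mL/min
CrCl ≈ 33 mL/min → bracket 30–59 mL/min.
20% of 600 mg = 120 mg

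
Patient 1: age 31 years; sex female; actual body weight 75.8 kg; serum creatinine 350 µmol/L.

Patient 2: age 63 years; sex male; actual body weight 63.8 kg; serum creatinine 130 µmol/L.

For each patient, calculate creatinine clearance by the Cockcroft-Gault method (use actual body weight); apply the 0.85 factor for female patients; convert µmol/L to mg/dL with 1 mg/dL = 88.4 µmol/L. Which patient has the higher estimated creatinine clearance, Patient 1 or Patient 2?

Patient 1: SCr = 350 / 88.4 = 3.959 mg/dL
Patient 1: CrCl = (140 − 31) × 75.8 / (72 × 3.959) × 0.85 = 8262.2 / 285.05 × 0.85 ≈ 24.6 mL/min
Patient 2: SCr = 130 / 88.4 = 1.471 mg/dL
Patient 2: CrCl = (140 − 63) × 63.8 / (72 × 1.471) = 4912.6 / 105.91 ≈ 46.4 mL/min
24.6 vs 46.4 mL/min → Patient 2 is higher.

Patient 2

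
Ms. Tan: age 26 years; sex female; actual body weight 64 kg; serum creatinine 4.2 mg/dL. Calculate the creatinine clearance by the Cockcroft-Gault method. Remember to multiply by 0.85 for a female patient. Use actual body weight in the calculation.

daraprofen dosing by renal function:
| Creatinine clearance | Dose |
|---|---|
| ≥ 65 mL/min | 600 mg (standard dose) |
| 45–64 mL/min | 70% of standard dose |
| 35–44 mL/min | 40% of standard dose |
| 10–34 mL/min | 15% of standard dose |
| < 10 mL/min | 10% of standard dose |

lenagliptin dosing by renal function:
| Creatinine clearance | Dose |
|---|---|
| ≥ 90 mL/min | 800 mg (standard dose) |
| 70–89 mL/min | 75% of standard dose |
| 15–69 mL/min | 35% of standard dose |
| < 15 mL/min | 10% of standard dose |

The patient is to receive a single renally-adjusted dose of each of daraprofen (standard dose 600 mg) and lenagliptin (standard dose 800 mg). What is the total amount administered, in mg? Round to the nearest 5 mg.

CrCl = (140 − 26) × 64 / (72 × 4.2) × 0.85 = 7296.0 / 302.40 × 0.85 ≈ 20.5 mL/min
CrCl ≈ 21 mL/min.
daraprofen: 10–34 mL/min → 15% of 600 mg = 90 mg.
lenagliptin: 15–69 mL/min → 35% of 800 mg = 280 mg.
Total = 90 + 280 = 370 mg.

370 mg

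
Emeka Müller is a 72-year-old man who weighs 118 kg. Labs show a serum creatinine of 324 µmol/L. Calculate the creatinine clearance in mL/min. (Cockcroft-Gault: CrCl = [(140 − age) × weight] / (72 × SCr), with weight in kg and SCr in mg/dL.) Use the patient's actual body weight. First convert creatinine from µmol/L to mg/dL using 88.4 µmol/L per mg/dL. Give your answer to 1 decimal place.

30.4 mL/min

SCr = 324 / 88.4 = 3.665 mg/dL
CrCl = (140 − 72) × 118 / (72 × 3.665) = 8024.0 / 263.88 ≈ 30.4 mL/min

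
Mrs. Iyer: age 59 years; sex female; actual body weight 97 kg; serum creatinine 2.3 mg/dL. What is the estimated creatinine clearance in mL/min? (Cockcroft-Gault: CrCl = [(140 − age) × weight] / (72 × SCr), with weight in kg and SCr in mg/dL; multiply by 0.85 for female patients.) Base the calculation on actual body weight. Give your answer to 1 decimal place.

CrCl = (140 − 59) × 97 / (72 × 2.3) × 0.85 = 7857.0 / 165.60 × 0.85 ≈ 40.3 mL/min

40.3 mL/min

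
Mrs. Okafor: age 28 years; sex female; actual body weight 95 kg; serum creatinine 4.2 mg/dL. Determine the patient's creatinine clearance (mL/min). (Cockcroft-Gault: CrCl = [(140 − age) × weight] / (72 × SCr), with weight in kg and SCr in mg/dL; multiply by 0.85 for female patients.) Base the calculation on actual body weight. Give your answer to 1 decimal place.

29.9 mL/min

CrCl = (140 − 28) × 95 / (72 × 4.2) × 0.85 = 10640.0 / 302.40 × 0.85 ≈ 29.9 mL/min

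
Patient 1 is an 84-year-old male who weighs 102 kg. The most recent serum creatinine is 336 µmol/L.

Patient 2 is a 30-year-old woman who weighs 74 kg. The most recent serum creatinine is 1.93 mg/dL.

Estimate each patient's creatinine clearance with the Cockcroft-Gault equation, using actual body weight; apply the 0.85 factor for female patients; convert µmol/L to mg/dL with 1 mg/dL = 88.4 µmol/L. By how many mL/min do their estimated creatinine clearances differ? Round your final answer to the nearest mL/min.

29 mL/min

Patient 1: SCr = 336 / 88.4 = 3.801 mg/dL
Patient 1: CrCl = (140 − 84) × 102 / (72 × 3.801) = 5712.0 / 273.67 ≈ 20.9 mL/min
Patient 2: CrCl = (140 − 30) × 74 / (72 × 1.93) × 0.85 = 8140.0 / 138.96 × 0.85 ≈ 49.8 mL/min
|20.9 − 49.8| = 28.9 mL/min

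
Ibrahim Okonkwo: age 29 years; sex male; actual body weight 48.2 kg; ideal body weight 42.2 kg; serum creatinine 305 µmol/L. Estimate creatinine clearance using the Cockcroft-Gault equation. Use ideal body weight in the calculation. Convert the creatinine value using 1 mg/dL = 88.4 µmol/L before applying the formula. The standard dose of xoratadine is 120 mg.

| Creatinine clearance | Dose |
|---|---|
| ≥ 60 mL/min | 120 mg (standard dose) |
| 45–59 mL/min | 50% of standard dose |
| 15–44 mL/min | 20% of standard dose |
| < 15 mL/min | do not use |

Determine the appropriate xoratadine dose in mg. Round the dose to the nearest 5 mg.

25 mg

SCr = 305 / 88.4 = 3.45 mg/dL
CrCl = (140 − 29) × 42.2 / (72 × 3.45) = 4684.2 / 248.40 ≈ 18.9 mL/min
CrCl ≈ 19 mL/min → bracket 15–44 mL/min.
20% of 120 mg = 24 mg → 25 mg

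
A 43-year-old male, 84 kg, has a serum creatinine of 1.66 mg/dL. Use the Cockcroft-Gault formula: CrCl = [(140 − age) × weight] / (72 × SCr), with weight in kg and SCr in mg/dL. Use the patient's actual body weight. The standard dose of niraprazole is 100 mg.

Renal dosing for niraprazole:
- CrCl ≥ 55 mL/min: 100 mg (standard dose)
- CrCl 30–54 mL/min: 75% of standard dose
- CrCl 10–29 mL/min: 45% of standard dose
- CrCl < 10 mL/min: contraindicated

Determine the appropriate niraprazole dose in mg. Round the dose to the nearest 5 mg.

100 mg

CrCl = (140 − 43) × 84 / (72 × 1.66) = 8148.0 / 119.52 ≈ 68.2 mL/min
CrCl ≈ 68 mL/min → bracket ≥ 55 mL/min.
100% of 100 mg = 100 mg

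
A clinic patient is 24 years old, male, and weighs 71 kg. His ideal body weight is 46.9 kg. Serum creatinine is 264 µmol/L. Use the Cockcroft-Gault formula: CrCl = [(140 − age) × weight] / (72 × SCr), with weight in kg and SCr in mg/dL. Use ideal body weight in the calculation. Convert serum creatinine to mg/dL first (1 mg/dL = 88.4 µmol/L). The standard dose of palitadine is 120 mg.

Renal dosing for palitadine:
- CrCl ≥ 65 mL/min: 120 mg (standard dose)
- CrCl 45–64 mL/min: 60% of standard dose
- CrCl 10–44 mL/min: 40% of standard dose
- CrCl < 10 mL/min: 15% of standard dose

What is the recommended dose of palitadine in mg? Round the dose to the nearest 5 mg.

SCr = 264 / 88.4 = 2.986 mg/dL
CrCl = (140 − 24) × 46.9 / (72 × 2.986) = 5440.4 / 214.99 ≈ 25.3 mL/min
CrCl ≈ 25 mL/min → bracket 10–44 mL/min.
40% of 120 mg = 48 mg → 50 mg

50 mg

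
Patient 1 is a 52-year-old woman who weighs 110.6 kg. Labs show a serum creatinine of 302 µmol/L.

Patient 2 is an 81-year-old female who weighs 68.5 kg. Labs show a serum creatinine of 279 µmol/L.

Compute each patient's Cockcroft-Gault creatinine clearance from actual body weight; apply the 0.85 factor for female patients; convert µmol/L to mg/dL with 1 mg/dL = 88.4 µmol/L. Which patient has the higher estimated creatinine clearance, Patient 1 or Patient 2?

Patient 1: SCr = 302 / 88.4 = 3.416 mg/dL
Patient 1: CrCl = (140 − 52) × 110.6 / (72 × 3.416) × 0.85 = 9732.8 / 245.95 × 0.85 ≈ 33.6 mL/min
Patient 2: SCr = 279 / 88.4 = 3.156 mg/dL
Patient 2: CrCl = (140 − 81) × 68.5 / (72 × 3.156) × 0.85 = 4041.5 / 227.23 × 0.85 ≈ 15.1 mL/min
33.6 vs 15.1 mL/min → Patient 1 is higher.

Patient 1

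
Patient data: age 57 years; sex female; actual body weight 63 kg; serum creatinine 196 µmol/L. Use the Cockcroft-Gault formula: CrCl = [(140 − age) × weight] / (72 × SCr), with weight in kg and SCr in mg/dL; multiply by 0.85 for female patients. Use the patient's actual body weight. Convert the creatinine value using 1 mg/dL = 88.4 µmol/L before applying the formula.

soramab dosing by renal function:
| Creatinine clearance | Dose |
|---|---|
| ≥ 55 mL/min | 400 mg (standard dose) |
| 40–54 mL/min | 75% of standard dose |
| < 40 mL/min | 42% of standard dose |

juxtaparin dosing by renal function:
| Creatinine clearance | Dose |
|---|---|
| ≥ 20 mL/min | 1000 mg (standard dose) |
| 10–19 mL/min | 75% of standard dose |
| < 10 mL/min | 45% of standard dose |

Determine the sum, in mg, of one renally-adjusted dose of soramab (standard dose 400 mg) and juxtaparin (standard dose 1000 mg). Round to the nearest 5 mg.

1170 mg

SCr = 196 / 88.4 = 2.217 mg/dL
CrCl = (140 − 57) × 63 / (72 × 2.217) × 0.85 = 5229.0 / 159.62 × 0.85 ≈ 27.8 mL/min
CrCl ≈ 28 mL/min.
soramab: < 40 mL/min → 42% of 400 mg = 168 mg.
juxtaparin: ≥ 20 mL/min → 100% of 1000 mg = 1000 mg.
Total = 168 + 1000 = 1168 mg.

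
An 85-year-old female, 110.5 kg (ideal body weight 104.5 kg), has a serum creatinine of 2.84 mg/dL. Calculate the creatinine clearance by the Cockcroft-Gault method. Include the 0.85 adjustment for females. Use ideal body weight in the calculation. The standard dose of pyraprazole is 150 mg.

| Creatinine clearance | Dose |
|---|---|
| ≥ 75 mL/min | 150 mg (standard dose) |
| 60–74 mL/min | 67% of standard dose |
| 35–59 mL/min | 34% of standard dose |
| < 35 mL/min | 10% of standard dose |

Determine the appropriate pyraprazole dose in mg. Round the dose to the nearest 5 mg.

CrCl = (140 − 85) × 104.5 / (72 × 2.84) × 0.85 = 5747.5 / 204.48 × 0.85 ≈ 23.9 mL/min
CrCl ≈ 24 mL/min → bracket < 35 mL/min.
10% of 150 mg = 15 mg

15 mg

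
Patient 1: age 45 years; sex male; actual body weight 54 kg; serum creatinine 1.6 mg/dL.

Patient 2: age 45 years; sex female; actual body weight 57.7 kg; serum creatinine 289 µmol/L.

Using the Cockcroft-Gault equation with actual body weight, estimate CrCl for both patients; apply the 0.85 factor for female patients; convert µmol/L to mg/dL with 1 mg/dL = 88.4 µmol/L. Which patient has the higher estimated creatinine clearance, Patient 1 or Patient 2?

Patient 1: CrCl = (140 − 45) × 54 / (72 × 1.6) = 5130.0 / 115.20 ≈ 44.5 mL/min
Patient 2: SCr = 289 / 88.4 = 3.269 mg/dL
Patient 2: CrCl = (140 − 45) × 57.7 / (72 × 3.269) × 0.85 = 5481.5 / 235.37 × 0.85 ≈ 19.8 mL/min
44.5 vs 19.8 mL/min → Patient 1 is higher.

Patient 1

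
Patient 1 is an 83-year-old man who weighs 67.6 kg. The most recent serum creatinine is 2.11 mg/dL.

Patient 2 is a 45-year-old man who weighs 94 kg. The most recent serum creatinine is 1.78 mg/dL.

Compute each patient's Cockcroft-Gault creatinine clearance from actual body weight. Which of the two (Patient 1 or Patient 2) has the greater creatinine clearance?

Patient 2

Patient 1: CrCl = (140 − 83) × 67.6 / (72 × 2.11) = 3853.2 / 151.92 ≈ 25.4 mL/min
Patient 2: CrCl = (140 − 45) × 94 / (72 × 1.78) = 8930.0 / 128.16 ≈ 69.7 mL/min
25.4 vs 69.7 mL/min → Patient 2 is higher.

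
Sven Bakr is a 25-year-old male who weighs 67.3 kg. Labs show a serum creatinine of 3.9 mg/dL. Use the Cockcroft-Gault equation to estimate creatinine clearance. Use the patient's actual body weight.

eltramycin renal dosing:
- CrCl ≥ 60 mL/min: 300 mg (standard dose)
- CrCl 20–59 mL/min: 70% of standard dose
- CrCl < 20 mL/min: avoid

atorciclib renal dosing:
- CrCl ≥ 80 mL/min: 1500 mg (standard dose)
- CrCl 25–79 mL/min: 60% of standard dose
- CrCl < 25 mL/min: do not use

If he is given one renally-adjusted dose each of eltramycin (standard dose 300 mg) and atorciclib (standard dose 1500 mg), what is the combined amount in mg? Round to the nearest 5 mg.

1110 mg

CrCl = (140 − 25) × 67.3 / (72 × 3.9) = 7739.5 / 280.80 ≈ 27.6 mL/min
CrCl ≈ 28 mL/min.
eltramycin: 20–59 mL/min → 70% of 300 mg = 210 mg.
atorciclib: 25–79 mL/min → 60% of 1500 mg = 900 mg.
Total = 210 + 900 = 1110 mg.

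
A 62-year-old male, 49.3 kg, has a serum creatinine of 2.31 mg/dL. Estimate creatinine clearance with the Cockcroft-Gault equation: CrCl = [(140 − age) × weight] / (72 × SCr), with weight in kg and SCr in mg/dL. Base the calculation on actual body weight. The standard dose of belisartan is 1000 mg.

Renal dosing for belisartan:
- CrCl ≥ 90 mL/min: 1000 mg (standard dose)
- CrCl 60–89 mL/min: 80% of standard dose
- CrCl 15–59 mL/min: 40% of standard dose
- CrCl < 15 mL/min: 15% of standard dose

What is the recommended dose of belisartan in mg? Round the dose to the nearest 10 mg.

400 mg

CrCl = (140 − 62) × 49.3 / (72 × 2.31) = 3845.4 / 166.32 ≈ 23.1 mL/min
CrCl ≈ 23 mL/min → bracket 15–59 mL/min.
40% of 1000 mg = 400 mg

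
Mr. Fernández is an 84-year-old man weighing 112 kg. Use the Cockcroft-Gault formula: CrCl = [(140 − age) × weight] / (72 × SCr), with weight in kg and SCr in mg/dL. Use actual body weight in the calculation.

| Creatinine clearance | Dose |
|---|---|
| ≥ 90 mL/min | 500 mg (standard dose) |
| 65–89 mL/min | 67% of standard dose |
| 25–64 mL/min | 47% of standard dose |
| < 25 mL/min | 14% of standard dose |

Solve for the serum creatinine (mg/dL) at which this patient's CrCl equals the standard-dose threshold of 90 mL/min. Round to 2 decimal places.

0.97 mg/dL

Standard dose requires CrCl ≥ 90 mL/min.
Set (140 − 84) × 112 / (72 × SCr) = 90
SCr = (140 − 84) × 112 / (72 × 90) = 0.968 mg/dL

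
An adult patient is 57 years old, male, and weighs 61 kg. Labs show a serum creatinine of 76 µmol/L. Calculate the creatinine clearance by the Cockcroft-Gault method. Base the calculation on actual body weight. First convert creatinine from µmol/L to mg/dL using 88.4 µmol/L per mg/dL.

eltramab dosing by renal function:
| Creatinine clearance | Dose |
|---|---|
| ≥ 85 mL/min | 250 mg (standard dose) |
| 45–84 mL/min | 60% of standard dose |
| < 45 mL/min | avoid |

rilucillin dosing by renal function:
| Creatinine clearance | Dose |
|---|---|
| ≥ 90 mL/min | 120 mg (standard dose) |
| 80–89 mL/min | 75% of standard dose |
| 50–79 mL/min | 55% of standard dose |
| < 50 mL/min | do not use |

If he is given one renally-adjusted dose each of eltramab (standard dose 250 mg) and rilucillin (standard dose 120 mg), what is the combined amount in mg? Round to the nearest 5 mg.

SCr = 76 / 88.4 = 0.86 mg/dL
CrCl = (140 − 57) × 61 / (72 × 0.86) = 5063.0 / 61.92 ≈ 81.8 mL/min
CrCl ≈ 82 mL/min.
eltramab: 45–84 mL/min → 60% of 250 mg = 150 mg.
rilucillin: 80–89 mL/min → 75% of 120 mg = 90 mg.
Total = 150 + 90 = 240 mg.

240 mg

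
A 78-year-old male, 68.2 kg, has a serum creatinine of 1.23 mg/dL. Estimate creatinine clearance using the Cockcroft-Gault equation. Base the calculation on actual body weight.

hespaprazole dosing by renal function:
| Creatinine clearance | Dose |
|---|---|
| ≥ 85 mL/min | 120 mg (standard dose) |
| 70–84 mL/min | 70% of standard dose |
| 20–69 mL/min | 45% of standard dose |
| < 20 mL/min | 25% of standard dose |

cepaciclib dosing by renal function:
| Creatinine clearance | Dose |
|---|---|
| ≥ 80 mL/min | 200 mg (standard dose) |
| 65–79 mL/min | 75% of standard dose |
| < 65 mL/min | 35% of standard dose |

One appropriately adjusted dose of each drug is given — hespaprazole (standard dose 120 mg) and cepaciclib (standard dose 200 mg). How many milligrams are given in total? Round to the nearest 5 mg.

125 mg

CrCl = (140 − 78) × 68.2 / (72 × 1.23) = 4228.4 / 88.56 ≈ 47.7 mL/min
CrCl ≈ 48 mL/min.
hespaprazole: 20–69 mL/min → 45% of 120 mg = 54 mg.
cepaciclib: < 65 mL/min → 35% of 200 mg = 70 mg.
Total = 54 + 70 = 124 mg.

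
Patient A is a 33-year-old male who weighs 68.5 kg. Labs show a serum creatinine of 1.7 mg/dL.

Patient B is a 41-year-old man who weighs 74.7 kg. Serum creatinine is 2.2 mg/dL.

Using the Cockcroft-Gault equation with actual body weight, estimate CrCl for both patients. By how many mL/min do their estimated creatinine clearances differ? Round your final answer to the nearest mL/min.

13 mL/min

Patient A: CrCl = (140 − 33) × 68.5 / (72 × 1.7) = 7329.5 / 122.40 ≈ 59.9 mL/min
Patient B: CrCl = (140 − 41) × 74.7 / (72 × 2.2) = 7395.3 / 158.40 ≈ 46.7 mL/min
|59.9 − 46.7| = 13.2 mL/min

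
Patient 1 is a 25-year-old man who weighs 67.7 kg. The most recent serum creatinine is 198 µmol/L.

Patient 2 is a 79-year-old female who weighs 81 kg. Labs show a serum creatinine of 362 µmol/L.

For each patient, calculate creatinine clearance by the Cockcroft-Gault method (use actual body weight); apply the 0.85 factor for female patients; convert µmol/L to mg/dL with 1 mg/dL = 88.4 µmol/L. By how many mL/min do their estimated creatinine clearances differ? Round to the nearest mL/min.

Patient 1: SCr = 198 / 88.4 = 2.24 mg/dL
Patient 1: CrCl = (140 − 25) × 67.7 / (72 × 2.24) = 7785.5 / 161.28 ≈ 48.3 mL/min
Patient 2: SCr = 362 / 88.4 = 4.095 mg/dL
Patient 2: CrCl = (140 − 79) × 81 / (72 × 4.095) × 0.85 = 4941.0 / 294.84 × 0.85 ≈ 14.2 mL/min
|48.3 − 14.2| = 34.1 mL/min

34 mL/min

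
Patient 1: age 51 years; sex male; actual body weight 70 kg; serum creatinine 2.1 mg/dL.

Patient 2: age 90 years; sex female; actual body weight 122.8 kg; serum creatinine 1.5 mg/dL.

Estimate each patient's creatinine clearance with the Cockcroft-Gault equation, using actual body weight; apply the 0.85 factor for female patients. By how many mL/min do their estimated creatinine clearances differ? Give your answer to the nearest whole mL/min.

7 mL/min

Patient 1: CrCl = (140 − 51) × 70 / (72 × 2.1) = 6230.0 / 151.20 ≈ 41.2 mL/min
Patient 2: CrCl = (140 − 90) × 122.8 / (72 × 1.5) × 0.85 = 6140.0 / 108.00 × 0.85 ≈ 48.3 mL/min
|41.2 − 48.3| = 7.1 mL/min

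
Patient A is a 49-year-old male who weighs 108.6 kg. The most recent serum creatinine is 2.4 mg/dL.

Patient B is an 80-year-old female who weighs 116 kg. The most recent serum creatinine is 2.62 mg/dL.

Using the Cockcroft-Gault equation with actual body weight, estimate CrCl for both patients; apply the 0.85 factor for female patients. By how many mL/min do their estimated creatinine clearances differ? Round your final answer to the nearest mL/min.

Patient A: CrCl = (140 − 49) × 108.6 / (72 × 2.4) = 9882.6 / 172.80 ≈ 57.2 mL/min
Patient B: CrCl = (140 − 80) × 116 / (72 × 2.62) × 0.85 = 6960.0 / 188.64 × 0.85 ≈ 31.4 mL/min
|57.2 − 31.4| = 25.8 mL/min

26 mL/min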